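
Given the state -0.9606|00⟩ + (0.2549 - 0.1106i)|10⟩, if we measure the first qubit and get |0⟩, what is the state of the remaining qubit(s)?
-|0⟩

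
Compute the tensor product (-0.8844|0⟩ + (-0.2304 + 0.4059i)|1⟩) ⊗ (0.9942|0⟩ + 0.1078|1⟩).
-0.8793|00⟩ - 0.09534|01⟩ + (-0.2291 + 0.4035i)|10⟩ + (-0.02484 + 0.04376i)|11⟩

amp(|b₁b₂…⟩) = product of the factor amplitudes for bits b₁, b₂, …; only kets whose every factor amplitude is nonzero survive.
|00⟩: (-0.8844)(0.9942) = -0.8793
|01⟩: (-0.8844)(0.1078) = -0.09534
|10⟩: (-0.2304 + 0.4059i)(0.9942) = (-0.2291 + 0.4035i)
|11⟩: (-0.2304 + 0.4059i)(0.1078) = (-0.02484 + 0.04376i)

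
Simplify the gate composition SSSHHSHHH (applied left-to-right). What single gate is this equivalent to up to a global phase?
H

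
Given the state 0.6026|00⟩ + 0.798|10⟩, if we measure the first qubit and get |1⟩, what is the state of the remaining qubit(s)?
|0⟩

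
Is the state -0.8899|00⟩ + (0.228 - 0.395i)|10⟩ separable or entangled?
Separable

Writing the state as a|00⟩ + b|01⟩ + c|10⟩ + d|11⟩, it is a product state iff ad − bc = 0.
Here (a, b, c, d) = (-0.8899, 0, (0.228 - 0.395i), 0): ad − bc = (-0.8899)(0) − (0)(0.228 - 0.395i) = 0, so the state is separable.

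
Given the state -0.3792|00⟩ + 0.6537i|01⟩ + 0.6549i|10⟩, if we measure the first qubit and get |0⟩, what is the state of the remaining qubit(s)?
-0.5018|0⟩ + 0.865i|1⟩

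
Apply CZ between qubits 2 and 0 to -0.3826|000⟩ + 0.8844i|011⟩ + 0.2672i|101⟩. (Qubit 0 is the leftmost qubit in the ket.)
-0.3826|000⟩ + 0.8844i|011⟩ - 0.2672i|101⟩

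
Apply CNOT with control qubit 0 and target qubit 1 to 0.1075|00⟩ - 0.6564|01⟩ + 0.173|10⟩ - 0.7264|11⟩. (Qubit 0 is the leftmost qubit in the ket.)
0.1075|00⟩ - 0.6564|01⟩ - 0.7264|10⟩ + 0.173|11⟩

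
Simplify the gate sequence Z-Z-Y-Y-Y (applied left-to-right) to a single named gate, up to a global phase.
Y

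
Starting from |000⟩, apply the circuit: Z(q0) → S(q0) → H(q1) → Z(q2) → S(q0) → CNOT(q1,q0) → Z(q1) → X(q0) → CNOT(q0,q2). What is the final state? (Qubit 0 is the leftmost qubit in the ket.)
-1/√2|010⟩ + 1/√2|101⟩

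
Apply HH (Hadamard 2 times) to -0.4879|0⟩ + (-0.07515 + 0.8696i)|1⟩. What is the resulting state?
-0.4879|0⟩ + (-0.07515 + 0.8696i)|1⟩

H² = I, so an even number of Hadamards cancels: H^2 = I and the state is unchanged.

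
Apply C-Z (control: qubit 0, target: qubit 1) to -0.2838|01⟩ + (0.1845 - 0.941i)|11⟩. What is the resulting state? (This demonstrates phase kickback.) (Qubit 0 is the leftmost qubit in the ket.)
-0.2838|01⟩ + (-0.1845 + 0.941i)|11⟩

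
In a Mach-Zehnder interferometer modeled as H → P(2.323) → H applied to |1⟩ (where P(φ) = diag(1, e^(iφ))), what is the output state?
(0.8416 - 0.3651i)|0⟩ + (0.1584 + 0.3651i)|1⟩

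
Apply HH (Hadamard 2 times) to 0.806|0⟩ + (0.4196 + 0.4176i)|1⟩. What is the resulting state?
0.806|0⟩ + (0.4196 + 0.4176i)|1⟩

H² = I, so an even number of Hadamards cancels: H^2 = I and the state is unchanged.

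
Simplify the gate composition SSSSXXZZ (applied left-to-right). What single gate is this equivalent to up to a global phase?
I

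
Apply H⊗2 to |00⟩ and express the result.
1/2|00⟩ + 1/2|01⟩ + 1/2|10⟩ + 1/2|11⟩

H⊗2 gives amp(|y⟩) = (1/2) Σ_x (−1)^(x·y) amp(|x⟩), where x·y is the number of positions in which both x and y have a 1.
|00⟩: (1)/2 = 1/2
|01⟩: (1)/2 = 1/2
|10⟩: (1)/2 = 1/2
|11⟩: (1)/2 = 1/2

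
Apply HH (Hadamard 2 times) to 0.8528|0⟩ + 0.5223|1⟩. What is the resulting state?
0.8528|0⟩ + 0.5223|1⟩

H² = I, so an even number of Hadamards cancels: H^2 = I and the state is unchanged.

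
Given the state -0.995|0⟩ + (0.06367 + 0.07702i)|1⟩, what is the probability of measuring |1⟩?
0.009986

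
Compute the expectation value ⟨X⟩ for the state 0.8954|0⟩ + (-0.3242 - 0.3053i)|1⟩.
-0.5806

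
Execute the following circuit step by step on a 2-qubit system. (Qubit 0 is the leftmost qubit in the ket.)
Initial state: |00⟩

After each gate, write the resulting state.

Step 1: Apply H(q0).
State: 1/√2|00⟩ + 1/√2|10⟩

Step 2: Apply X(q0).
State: 1/√2|00⟩ + 1/√2|10⟩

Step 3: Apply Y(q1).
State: (1/√2)i|01⟩ + (1/√2)i|11⟩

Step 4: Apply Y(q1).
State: 1/√2|00⟩ + 1/√2|10⟩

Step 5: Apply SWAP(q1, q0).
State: 1/√2|00⟩ + 1/√2|01⟩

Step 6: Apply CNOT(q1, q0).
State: 1/√2|00⟩ + 1/√2|11⟩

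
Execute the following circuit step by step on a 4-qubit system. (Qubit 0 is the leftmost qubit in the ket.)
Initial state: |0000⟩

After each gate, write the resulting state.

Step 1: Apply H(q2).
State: 1/√2|0000⟩ + 1/√2|0010⟩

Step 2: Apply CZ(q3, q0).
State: 1/√2|0000⟩ + 1/√2|0010⟩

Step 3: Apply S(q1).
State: 1/√2|0000⟩ + 1/√2|0010⟩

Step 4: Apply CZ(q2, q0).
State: 1/√2|0000⟩ + 1/√2|0010⟩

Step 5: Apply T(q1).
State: 1/√2|0000⟩ + 1/√2|0010⟩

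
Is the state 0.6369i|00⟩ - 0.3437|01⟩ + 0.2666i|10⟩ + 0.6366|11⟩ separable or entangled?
Entangled

Writing the state as a|00⟩ + b|01⟩ + c|10⟩ + d|11⟩, it is a product state iff ad − bc = 0.
Here (a, b, c, d) = (0.6369i, -0.3437, 0.2666i, 0.6366): ad − bc = (0.6369i)(0.6366) − (-0.3437)(0.2666i) = 0.4971i ≠ 0, so the state is entangled.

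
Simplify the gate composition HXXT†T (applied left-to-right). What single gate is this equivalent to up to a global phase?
H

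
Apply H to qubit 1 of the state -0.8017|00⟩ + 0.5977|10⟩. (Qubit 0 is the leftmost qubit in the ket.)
-0.5669|00⟩ - 0.5669|01⟩ + 0.4226|10⟩ + 0.4226|11⟩

H on qubit 1 mixes each pair of kets that differ only in qubit 1: amplitudes (a, b) of (|…0…⟩, |…1…⟩) become ((a + b)/√2, (a − b)/√2). Kets absent from the input have amplitude 0.
(|00⟩, |01⟩): (a, b) = (-0.8017, 0) → (-0.5669, -0.5669)
(|10⟩, |11⟩): (a, b) = (0.5977, 0) → (0.4226, 0.4226)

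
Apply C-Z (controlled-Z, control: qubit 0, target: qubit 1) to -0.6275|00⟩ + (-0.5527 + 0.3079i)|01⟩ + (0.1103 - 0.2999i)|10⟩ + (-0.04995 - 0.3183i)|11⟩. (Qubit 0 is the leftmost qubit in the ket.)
-0.6275|00⟩ + (-0.5527 + 0.3079i)|01⟩ + (0.1103 - 0.2999i)|10⟩ + (0.04995 + 0.3183i)|11⟩

C-Z leaves the control-|0⟩ kets |00⟩, |01⟩ unchanged and applies Z to qubit 1 on the control-|1⟩ pair (|10⟩, |11⟩).
Z = [[1, 0], [0, -1]].
With a = amp(|10⟩) = (0.1103 - 0.2999i) and b = amp(|11⟩) = (-0.04995 - 0.3183i):
new amp(|10⟩) = (1)·a = (0.1103 - 0.2999i)
new amp(|11⟩) = (-1)·b = (0.04995 + 0.3183i)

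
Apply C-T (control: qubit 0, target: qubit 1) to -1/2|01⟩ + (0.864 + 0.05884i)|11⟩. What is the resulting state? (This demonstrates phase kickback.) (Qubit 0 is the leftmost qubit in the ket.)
-1/2|01⟩ + (0.5693 + 0.6525i)|11⟩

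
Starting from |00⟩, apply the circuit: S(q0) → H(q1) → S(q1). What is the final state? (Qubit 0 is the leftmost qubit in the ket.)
1/√2|00⟩ + (1/√2)i|01⟩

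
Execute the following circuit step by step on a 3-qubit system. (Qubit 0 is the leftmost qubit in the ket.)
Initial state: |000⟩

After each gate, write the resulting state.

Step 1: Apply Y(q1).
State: i|010⟩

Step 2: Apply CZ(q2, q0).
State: i|010⟩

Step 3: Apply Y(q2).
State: -|011⟩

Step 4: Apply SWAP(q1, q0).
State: -|101⟩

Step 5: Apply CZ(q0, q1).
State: -|101⟩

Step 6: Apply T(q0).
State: (-1/√2 - (1/√2)i)|101⟩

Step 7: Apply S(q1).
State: (-1/√2 - (1/√2)i)|101⟩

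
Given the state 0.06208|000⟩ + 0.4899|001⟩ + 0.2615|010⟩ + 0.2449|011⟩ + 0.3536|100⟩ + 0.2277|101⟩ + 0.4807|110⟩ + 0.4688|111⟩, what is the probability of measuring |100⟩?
0.125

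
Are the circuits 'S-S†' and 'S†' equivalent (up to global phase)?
No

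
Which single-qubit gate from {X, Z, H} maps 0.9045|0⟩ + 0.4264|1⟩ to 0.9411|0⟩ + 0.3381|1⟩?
H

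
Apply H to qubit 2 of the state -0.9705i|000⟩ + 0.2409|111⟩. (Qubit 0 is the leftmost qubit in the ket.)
-0.6862i|000⟩ - 0.6862i|001⟩ + 0.1703|110⟩ - 0.1703|111⟩

H on qubit 2 mixes each pair of kets that differ only in qubit 2: amplitudes (a, b) of (|…0…⟩, |…1…⟩) become ((a + b)/√2, (a − b)/√2). Kets absent from the input have amplitude 0.
(|000⟩, |001⟩): (a, b) = (-0.9705i, 0) → (-0.6862i, -0.6862i)
(|110⟩, |111⟩): (a, b) = (0, 0.2409) → (0.1703, -0.1703)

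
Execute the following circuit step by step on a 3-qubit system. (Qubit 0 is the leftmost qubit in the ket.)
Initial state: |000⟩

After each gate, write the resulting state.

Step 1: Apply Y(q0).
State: i|100⟩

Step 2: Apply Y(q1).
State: -|110⟩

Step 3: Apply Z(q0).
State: |110⟩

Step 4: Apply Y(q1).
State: -i|100⟩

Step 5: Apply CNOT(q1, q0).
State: -i|100⟩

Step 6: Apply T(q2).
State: -i|100⟩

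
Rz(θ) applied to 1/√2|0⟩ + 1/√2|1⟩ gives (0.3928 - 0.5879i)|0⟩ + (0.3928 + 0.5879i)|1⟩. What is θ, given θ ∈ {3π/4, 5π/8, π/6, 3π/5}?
5π/8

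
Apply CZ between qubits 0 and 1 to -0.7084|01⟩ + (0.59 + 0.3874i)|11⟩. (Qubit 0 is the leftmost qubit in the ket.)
-0.7084|01⟩ + (-0.59 - 0.3874i)|11⟩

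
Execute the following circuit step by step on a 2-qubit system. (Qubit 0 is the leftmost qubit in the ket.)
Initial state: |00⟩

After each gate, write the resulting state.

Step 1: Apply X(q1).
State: |01⟩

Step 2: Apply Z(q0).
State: |01⟩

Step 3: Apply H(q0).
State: 1/√2|01⟩ + 1/√2|11⟩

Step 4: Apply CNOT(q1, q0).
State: 1/√2|01⟩ + 1/√2|11⟩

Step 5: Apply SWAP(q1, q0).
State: 1/√2|10⟩ + 1/√2|11⟩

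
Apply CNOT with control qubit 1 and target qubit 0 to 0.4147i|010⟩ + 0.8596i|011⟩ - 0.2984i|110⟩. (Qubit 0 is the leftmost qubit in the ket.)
-0.2984i|010⟩ + 0.4147i|110⟩ + 0.8596i|111⟩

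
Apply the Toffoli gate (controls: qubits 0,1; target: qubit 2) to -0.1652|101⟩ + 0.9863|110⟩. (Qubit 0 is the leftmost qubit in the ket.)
-0.1652|101⟩ + 0.9863|111⟩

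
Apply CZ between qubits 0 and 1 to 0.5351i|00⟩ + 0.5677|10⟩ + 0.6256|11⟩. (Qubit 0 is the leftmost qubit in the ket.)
0.5351i|00⟩ + 0.5677|10⟩ - 0.6256|11⟩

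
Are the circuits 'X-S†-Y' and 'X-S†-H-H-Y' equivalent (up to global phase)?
Yes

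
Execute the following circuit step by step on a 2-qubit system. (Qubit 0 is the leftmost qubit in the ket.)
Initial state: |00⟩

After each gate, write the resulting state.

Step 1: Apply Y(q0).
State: i|10⟩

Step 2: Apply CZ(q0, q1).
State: i|10⟩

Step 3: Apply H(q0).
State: (1/√2)i|00⟩ - (1/√2)i|10⟩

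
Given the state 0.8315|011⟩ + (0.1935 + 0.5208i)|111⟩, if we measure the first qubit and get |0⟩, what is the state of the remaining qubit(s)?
|11⟩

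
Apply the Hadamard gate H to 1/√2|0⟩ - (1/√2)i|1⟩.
(1/2 - (1/2)i)|0⟩ + (1/2 + (1/2)i)|1⟩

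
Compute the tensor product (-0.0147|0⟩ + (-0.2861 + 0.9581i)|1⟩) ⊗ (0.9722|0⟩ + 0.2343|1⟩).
-0.01429|00⟩ - 0.003444|01⟩ + (-0.2781 + 0.9315i)|10⟩ + (-0.06703 + 0.2245i)|11⟩

amp(|b₁b₂…⟩) = product of the factor amplitudes for bits b₁, b₂, …; only kets whose every factor amplitude is nonzero survive.
|00⟩: (-0.0147)(0.9722) = -0.01429
|01⟩: (-0.0147)(0.2343) = -0.003444
|10⟩: (-0.2861 + 0.9581i)(0.9722) = (-0.2781 + 0.9315i)
|11⟩: (-0.2861 + 0.9581i)(0.2343) = (-0.06703 + 0.2245i)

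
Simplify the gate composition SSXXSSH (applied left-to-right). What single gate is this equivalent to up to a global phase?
H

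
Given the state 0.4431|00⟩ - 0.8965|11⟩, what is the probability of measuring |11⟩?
0.8037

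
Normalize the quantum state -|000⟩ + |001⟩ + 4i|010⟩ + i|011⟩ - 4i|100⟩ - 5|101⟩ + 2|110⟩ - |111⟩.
-0.124|000⟩ + 0.124|001⟩ + 0.4961i|010⟩ + 0.124i|011⟩ - 0.4961i|100⟩ - 0.6202|101⟩ + 0.2481|110⟩ - 0.124|111⟩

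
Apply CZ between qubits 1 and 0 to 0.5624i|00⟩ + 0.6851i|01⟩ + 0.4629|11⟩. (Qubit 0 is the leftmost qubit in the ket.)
0.5624i|00⟩ + 0.6851i|01⟩ - 0.4629|11⟩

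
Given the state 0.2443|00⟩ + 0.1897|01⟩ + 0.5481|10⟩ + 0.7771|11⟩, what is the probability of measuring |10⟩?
0.3004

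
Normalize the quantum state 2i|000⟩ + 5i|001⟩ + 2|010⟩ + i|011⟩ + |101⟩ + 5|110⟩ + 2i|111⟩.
0.25i|000⟩ + 0.625i|001⟩ + 0.25|010⟩ + 0.125i|011⟩ + 0.125|101⟩ + 0.625|110⟩ + 0.25i|111⟩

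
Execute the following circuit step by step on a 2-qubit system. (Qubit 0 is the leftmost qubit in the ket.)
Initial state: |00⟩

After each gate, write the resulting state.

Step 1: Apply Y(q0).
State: i|10⟩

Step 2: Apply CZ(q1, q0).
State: i|10⟩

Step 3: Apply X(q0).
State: i|00⟩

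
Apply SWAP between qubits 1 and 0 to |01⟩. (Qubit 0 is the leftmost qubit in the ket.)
|10⟩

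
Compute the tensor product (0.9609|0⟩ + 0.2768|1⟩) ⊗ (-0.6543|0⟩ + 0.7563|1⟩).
-0.6287|00⟩ + 0.7267|01⟩ - 0.1811|10⟩ + 0.2093|11⟩

amp(|b₁b₂…⟩) = product of the factor amplitudes for bits b₁, b₂, …; only kets whose every factor amplitude is nonzero survive.
|00⟩: (0.9609)(-0.6543) = -0.6287
|01⟩: (0.9609)(0.7563) = 0.7267
|10⟩: (0.2768)(-0.6543) = -0.1811
|11⟩: (0.2768)(0.7563) = 0.2093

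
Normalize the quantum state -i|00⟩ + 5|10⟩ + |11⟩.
-0.1925i|00⟩ + 0.9623|10⟩ + 0.1925|11⟩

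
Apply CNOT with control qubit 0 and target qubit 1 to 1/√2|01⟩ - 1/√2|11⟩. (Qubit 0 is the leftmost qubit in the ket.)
1/√2|01⟩ - 1/√2|10⟩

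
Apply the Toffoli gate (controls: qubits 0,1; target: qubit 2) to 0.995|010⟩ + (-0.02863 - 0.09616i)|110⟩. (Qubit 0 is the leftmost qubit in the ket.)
0.995|010⟩ + (-0.02863 - 0.09616i)|111⟩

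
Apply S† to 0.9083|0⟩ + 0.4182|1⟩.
0.9083|0⟩ - 0.4182i|1⟩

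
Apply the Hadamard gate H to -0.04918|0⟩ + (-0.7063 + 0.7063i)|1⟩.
(-0.5342 + 0.4994i)|0⟩ + (0.4647 - 0.4994i)|1⟩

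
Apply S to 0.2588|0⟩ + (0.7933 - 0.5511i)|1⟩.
0.2588|0⟩ + (0.5511 + 0.7933i)|1⟩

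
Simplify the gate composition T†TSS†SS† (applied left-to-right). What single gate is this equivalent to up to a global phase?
I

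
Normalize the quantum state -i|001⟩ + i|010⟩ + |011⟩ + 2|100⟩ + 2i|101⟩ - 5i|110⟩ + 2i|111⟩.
-0.1581i|001⟩ + 0.1581i|010⟩ + 0.1581|011⟩ + 0.3162|100⟩ + 0.3162i|101⟩ - 0.7906i|110⟩ + 0.3162i|111⟩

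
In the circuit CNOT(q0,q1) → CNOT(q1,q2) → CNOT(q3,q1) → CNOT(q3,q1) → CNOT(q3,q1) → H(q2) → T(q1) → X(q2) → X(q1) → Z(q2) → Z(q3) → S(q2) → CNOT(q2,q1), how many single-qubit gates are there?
7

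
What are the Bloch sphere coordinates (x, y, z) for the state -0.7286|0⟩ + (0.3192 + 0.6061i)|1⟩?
(-0.4651, -0.8832, 0.06161)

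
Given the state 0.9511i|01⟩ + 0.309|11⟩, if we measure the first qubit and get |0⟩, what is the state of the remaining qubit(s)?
i|1⟩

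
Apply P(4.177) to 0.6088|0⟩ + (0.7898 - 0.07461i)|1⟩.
0.6088|0⟩ + (-0.4671 - 0.6412i)|1⟩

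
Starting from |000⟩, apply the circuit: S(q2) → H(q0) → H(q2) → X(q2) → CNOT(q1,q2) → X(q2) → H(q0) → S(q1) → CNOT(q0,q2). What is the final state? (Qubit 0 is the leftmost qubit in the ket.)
1/√2|000⟩ + 1/√2|001⟩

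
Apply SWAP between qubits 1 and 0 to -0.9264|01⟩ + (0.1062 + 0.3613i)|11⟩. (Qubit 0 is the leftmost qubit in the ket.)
-0.9264|10⟩ + (0.1062 + 0.3613i)|11⟩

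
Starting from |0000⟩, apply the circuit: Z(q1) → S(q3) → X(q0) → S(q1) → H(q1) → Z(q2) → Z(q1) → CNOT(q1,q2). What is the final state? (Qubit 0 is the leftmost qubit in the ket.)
1/√2|1000⟩ - 1/√2|1110⟩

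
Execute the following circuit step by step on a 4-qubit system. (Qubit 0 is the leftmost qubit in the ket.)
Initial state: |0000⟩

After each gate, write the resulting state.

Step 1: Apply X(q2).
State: |0010⟩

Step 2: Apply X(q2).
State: |0000⟩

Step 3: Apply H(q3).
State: 1/√2|0000⟩ + 1/√2|0001⟩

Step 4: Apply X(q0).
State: 1/√2|1000⟩ + 1/√2|1001⟩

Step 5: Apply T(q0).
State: (1/2 + (1/2)i)|1000⟩ + (1/2 + (1/2)i)|1001⟩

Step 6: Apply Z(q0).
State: (-1/2 - (1/2)i)|1000⟩ + (-1/2 - (1/2)i)|1001⟩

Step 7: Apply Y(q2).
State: (1/2 - (1/2)i)|1010⟩ + (1/2 - (1/2)i)|1011⟩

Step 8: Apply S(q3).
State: (1/2 - (1/2)i)|1010⟩ + (1/2 + (1/2)i)|1011⟩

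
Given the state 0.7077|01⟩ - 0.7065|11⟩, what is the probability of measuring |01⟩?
0.5008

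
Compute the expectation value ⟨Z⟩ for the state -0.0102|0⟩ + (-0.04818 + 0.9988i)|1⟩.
-0.9998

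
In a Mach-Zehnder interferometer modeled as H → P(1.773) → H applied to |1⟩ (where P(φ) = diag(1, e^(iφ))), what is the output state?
(0.6004 - 0.4898i)|0⟩ + (0.3996 + 0.4898i)|1⟩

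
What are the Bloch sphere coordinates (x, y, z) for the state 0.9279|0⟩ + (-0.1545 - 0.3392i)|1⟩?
(-0.2867, -0.6295, 0.7221)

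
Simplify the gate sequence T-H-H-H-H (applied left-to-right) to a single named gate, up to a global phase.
T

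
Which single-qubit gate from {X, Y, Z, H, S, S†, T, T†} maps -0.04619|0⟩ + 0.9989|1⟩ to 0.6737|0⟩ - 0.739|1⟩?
H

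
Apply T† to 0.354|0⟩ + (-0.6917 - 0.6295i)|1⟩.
0.354|0⟩ + (-0.9342 + 0.04398i)|1⟩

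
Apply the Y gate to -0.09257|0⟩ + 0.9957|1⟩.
-0.9957i|0⟩ - 0.09257i|1⟩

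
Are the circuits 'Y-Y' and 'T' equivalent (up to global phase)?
No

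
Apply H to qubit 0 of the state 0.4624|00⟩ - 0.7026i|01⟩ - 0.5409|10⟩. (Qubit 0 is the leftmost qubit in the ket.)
-0.05551|00⟩ - 0.4968i|01⟩ + 0.7094|10⟩ - 0.4968i|11⟩

H on qubit 0 mixes each pair of kets that differ only in qubit 0: amplitudes (a, b) of (|…0…⟩, |…1…⟩) become ((a + b)/√2, (a − b)/√2). Kets absent from the input have amplitude 0.
(|00⟩, |10⟩): (a, b) = (0.4624, -0.5409) → (-0.05551, 0.7094)
(|01⟩, |11⟩): (a, b) = (-0.7026i, 0) → (-0.4968i, -0.4968i)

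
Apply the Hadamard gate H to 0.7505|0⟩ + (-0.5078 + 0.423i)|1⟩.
(0.1716 + 0.2991i)|0⟩ + (0.8898 - 0.2991i)|1⟩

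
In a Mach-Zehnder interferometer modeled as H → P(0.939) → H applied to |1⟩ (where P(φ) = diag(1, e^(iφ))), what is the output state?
(0.2047 - 0.4035i)|0⟩ + (0.7953 + 0.4035i)|1⟩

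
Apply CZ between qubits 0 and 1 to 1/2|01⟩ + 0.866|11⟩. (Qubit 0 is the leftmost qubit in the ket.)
1/2|01⟩ - 0.866|11⟩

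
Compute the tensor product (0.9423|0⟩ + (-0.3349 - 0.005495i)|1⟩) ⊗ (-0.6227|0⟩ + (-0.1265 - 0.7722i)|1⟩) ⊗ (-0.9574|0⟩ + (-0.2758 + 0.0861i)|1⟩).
0.5618|000⟩ + (0.1618 - 0.05052i)|001⟩ + (0.1141 + 0.6966i)|010⟩ + (0.09553 + 0.1904i)|011⟩ + (-0.1997 - 0.003276i)|100⟩ + (-0.05781 + 0.01701i)|101⟩ + (-0.0365 - 0.2483i)|110⟩ + (-0.03284 - 0.06823i)|111⟩

amp(|b₁b₂…⟩) = product of the factor amplitudes for bits b₁, b₂, …; only kets whose every factor amplitude is nonzero survive.
|000⟩: (0.9423)(-0.6227)(-0.9574) = 0.5618
|001⟩: (0.9423)(-0.6227)(-0.2758 + 0.0861i) = (0.1618 - 0.05052i)
|010⟩: (0.9423)(-0.1265 - 0.7722i)(-0.9574) = (0.1141 + 0.6966i)
|011⟩: (0.9423)(-0.1265 - 0.7722i)(-0.2758 + 0.0861i) = (0.09553 + 0.1904i)
|100⟩: (-0.3349 - 0.005495i)(-0.6227)(-0.9574) = (-0.1997 - 0.003276i)
|101⟩: (-0.3349 - 0.005495i)(-0.6227)(-0.2758 + 0.0861i) = (-0.05781 + 0.01701i)
|110⟩: (-0.3349 - 0.005495i)(-0.1265 - 0.7722i)(-0.9574) = (-0.0365 - 0.2483i)
|111⟩: (-0.3349 - 0.005495i)(-0.1265 - 0.7722i)(-0.2758 + 0.0861i) = (-0.03284 - 0.06823i)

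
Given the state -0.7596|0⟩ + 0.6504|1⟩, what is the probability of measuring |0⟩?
0.577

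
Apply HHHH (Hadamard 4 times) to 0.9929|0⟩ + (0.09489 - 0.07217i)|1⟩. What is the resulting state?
0.9929|0⟩ + (0.09489 - 0.07217i)|1⟩

H² = I, so an even number of Hadamards cancels: H^4 = I and the state is unchanged.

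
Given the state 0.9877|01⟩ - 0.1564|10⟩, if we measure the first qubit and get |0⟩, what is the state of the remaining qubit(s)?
|1⟩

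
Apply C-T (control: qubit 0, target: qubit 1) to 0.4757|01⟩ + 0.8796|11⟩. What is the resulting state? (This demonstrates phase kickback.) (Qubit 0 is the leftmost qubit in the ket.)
0.4757|01⟩ + (0.622 + 0.622i)|11⟩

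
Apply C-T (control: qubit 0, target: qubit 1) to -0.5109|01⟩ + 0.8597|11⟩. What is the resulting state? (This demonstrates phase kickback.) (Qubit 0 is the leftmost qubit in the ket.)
-0.5109|01⟩ + (0.6079 + 0.6079i)|11⟩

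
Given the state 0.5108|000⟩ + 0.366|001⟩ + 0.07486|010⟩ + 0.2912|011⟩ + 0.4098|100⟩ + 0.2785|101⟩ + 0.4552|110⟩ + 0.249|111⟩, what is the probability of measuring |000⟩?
0.2609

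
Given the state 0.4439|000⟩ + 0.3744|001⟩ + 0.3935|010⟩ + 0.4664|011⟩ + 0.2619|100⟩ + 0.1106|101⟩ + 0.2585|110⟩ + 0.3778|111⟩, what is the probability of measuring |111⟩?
0.1427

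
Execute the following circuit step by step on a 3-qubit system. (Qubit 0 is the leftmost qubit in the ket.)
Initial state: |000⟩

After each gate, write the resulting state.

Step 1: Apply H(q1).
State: 1/√2|000⟩ + 1/√2|010⟩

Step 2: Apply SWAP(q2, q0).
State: 1/√2|000⟩ + 1/√2|010⟩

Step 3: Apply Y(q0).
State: (1/√2)i|100⟩ + (1/√2)i|110⟩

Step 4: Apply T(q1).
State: (1/√2)i|100⟩ + (-1/2 + (1/2)i)|110⟩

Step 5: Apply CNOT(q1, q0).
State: (-1/2 + (1/2)i)|010⟩ + (1/√2)i|100⟩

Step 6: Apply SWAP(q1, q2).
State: (-1/2 + (1/2)i)|001⟩ + (1/√2)i|100⟩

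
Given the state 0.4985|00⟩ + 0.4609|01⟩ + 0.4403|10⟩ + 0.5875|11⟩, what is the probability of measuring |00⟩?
0.2485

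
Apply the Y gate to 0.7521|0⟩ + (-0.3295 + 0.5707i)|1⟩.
(0.5707 + 0.3295i)|0⟩ + 0.7521i|1⟩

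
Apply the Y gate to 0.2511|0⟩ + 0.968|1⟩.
-0.968i|0⟩ + 0.2511i|1⟩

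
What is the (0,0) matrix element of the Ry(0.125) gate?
0.998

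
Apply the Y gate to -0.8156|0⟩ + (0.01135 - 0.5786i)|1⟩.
(-0.5786 - 0.01135i)|0⟩ - 0.8156i|1⟩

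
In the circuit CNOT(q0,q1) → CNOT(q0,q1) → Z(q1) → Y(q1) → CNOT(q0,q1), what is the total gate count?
5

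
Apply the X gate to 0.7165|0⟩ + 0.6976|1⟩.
0.6976|0⟩ + 0.7165|1⟩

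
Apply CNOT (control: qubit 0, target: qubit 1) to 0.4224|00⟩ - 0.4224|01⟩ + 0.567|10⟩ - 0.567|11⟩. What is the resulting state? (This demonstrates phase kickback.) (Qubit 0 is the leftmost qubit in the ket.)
0.4224|00⟩ - 0.4224|01⟩ - 0.567|10⟩ + 0.567|11⟩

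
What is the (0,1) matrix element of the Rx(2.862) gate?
-0.9902i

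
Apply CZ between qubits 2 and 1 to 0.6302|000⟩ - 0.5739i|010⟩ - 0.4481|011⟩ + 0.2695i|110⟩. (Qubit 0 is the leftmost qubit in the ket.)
0.6302|000⟩ - 0.5739i|010⟩ + 0.4481|011⟩ + 0.2695i|110⟩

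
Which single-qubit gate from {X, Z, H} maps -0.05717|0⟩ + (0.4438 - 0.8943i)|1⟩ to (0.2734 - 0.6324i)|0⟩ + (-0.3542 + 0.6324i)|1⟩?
H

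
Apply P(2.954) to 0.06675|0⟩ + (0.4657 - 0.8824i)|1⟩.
0.06675|0⟩ + (-0.293 + 0.9538i)|1⟩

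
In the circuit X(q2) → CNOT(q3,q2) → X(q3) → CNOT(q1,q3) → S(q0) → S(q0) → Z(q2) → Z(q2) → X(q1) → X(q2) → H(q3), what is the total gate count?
11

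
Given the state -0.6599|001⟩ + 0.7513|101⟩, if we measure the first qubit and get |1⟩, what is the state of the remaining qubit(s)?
|01⟩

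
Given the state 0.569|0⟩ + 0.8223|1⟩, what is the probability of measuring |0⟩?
0.3238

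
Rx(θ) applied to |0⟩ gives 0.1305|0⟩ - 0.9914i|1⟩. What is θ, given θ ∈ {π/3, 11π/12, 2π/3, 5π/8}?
11π/12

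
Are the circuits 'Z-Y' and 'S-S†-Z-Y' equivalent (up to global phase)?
Yes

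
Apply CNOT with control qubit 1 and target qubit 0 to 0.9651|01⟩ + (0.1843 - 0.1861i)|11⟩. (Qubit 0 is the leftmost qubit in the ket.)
(0.1843 - 0.1861i)|01⟩ + 0.9651|11⟩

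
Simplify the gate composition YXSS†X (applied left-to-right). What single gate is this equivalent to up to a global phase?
Y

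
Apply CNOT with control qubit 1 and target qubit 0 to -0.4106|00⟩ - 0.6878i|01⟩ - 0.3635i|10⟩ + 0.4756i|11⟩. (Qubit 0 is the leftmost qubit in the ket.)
-0.4106|00⟩ + 0.4756i|01⟩ - 0.3635i|10⟩ - 0.6878i|11⟩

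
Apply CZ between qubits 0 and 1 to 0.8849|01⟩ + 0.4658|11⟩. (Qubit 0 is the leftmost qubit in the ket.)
0.8849|01⟩ - 0.4658|11⟩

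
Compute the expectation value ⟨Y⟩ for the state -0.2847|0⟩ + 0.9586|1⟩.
0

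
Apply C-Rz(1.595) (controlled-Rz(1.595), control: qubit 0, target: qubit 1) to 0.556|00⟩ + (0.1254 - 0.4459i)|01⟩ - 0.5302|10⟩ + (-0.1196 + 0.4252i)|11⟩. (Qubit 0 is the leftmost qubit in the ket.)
0.556|00⟩ + (0.1254 - 0.4459i)|01⟩ + (-0.3703 + 0.3794i)|10⟩ + (-0.3878 + 0.2114i)|11⟩

C-Rz(1.595) leaves the control-|0⟩ kets |00⟩, |01⟩ unchanged and applies Rz(1.595) to qubit 1 on the control-|1⟩ pair (|10⟩, |11⟩).
Rz(1.595) = [[e^(−iθ/2), 0], [0, e^(iθ/2)]] with e^(±iθ/2) = cos(θ/2) ± i·sin(θ/2); θ = 1.595, cos(θ/2) ≈ 0.698498, sin(θ/2) ≈ 0.715612.
With a = amp(|10⟩) = -0.5302 and b = amp(|11⟩) = (-0.1196 + 0.4252i):
new amp(|10⟩) = (0.698498 - 0.715612i)·a = (-0.3703 + 0.3794i)
new amp(|11⟩) = (0.698498 + 0.715612i)·b = (-0.3878 + 0.2114i)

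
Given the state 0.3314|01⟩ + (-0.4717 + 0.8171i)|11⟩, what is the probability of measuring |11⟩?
0.8902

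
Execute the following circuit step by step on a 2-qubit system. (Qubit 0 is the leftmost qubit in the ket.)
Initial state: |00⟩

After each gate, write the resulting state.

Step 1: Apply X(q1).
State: |01⟩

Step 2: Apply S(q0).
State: |01⟩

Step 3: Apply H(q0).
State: 1/√2|01⟩ + 1/√2|11⟩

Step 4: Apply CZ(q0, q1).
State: 1/√2|01⟩ - 1/√2|11⟩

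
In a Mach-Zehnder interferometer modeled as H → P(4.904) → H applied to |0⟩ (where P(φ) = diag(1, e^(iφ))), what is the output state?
(0.5952 - 0.4908i)|0⟩ + (0.4048 + 0.4908i)|1⟩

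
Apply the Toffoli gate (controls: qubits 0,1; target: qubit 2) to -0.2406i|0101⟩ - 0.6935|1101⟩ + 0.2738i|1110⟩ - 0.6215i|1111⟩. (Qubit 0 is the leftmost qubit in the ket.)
-0.2406i|0101⟩ + 0.2738i|1100⟩ - 0.6215i|1101⟩ - 0.6935|1111⟩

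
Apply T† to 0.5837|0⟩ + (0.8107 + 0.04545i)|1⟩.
0.5837|0⟩ + (0.6054 - 0.5411i)|1⟩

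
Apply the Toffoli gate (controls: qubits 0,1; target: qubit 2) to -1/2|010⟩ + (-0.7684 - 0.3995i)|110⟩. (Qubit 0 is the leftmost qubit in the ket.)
-1/2|010⟩ + (-0.7684 - 0.3995i)|111⟩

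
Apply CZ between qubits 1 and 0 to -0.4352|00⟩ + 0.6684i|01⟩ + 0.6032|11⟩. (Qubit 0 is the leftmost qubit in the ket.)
-0.4352|00⟩ + 0.6684i|01⟩ - 0.6032|11⟩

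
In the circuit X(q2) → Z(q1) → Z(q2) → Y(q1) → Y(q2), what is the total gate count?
5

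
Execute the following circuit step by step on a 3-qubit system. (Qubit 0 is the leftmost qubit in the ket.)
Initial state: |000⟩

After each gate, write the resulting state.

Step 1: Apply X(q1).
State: |010⟩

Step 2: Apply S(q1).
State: i|010⟩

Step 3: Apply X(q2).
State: i|011⟩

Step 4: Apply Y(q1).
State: |001⟩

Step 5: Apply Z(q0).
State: |001⟩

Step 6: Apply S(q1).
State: |001⟩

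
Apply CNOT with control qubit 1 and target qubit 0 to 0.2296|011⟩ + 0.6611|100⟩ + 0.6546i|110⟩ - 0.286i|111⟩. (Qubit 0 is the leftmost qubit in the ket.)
0.6546i|010⟩ - 0.286i|011⟩ + 0.6611|100⟩ + 0.2296|111⟩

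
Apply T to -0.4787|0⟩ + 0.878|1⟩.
-0.4787|0⟩ + (0.6208 + 0.6208i)|1⟩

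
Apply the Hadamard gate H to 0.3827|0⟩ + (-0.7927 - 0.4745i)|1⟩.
(-0.2899 - 0.3355i)|0⟩ + (0.8311 + 0.3355i)|1⟩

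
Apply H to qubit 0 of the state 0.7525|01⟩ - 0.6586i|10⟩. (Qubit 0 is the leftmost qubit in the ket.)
-0.4657i|00⟩ + 0.5321|01⟩ + 0.4657i|10⟩ + 0.5321|11⟩

H on qubit 0 mixes each pair of kets that differ only in qubit 0: amplitudes (a, b) of (|…0…⟩, |…1…⟩) become ((a + b)/√2, (a − b)/√2). Kets absent from the input have amplitude 0.
(|00⟩, |10⟩): (a, b) = (0, -0.6586i) → (-0.4657i, 0.4657i)
(|01⟩, |11⟩): (a, b) = (0.7525, 0) → (0.5321, 0.5321)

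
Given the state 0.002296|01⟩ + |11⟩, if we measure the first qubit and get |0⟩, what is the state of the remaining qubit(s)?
|1⟩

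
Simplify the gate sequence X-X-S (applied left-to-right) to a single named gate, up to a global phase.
S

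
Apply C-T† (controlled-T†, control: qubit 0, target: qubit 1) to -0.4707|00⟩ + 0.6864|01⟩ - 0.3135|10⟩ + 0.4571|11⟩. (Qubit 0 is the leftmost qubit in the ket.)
-0.4707|00⟩ + 0.6864|01⟩ - 0.3135|10⟩ + (0.3232 - 0.3232i)|11⟩

C-T† leaves the control-|0⟩ kets |00⟩, |01⟩ unchanged and applies T† to qubit 1 on the control-|1⟩ pair (|10⟩, |11⟩).
T† = [[1, 0], [0, (1/√2 - (1/√2)i)]].
With a = amp(|10⟩) = -0.3135 and b = amp(|11⟩) = 0.4571:
new amp(|10⟩) = (1)·a = -0.3135
new amp(|11⟩) = (1/√2 - (1/√2)i)·b = (0.3232 - 0.3232i)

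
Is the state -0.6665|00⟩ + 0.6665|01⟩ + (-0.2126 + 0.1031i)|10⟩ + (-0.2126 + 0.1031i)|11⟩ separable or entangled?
Entangled

Writing the state as a|00⟩ + b|01⟩ + c|10⟩ + d|11⟩, it is a product state iff ad − bc = 0.
Here (a, b, c, d) = (-0.6665, 0.6665, (-0.2126 + 0.1031i), (-0.2126 + 0.1031i)): ad − bc = (-0.6665)(-0.2126 + 0.1031i) − (0.6665)(-0.2126 + 0.1031i) = (0.2834 - 0.1374i) ≠ 0, so the state is entangled.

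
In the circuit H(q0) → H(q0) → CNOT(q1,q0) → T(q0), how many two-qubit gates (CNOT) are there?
1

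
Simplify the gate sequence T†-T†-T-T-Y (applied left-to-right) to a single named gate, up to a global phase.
Y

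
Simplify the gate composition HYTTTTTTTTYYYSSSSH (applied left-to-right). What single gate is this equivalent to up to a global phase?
I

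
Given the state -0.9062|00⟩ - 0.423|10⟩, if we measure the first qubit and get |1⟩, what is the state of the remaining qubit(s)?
-|0⟩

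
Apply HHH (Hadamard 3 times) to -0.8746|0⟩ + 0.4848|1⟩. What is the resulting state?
-0.2756|0⟩ - 0.9612|1⟩

H² = I, so H^3 = H: a single Hadamard. With (a, b) = (-0.8746, 0.4848), H gives ((a + b)/√2, (a − b)/√2) = (-0.2756, -0.9612).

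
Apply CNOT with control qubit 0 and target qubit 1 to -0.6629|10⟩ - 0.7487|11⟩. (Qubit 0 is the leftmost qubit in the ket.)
-0.7487|10⟩ - 0.6629|11⟩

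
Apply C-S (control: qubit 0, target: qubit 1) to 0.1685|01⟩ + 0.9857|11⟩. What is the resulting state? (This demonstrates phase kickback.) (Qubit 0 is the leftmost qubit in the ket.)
0.1685|01⟩ + 0.9857i|11⟩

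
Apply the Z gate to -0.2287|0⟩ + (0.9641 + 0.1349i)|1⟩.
-0.2287|0⟩ + (-0.9641 - 0.1349i)|1⟩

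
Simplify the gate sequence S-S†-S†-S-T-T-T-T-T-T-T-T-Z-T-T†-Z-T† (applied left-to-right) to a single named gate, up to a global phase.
T†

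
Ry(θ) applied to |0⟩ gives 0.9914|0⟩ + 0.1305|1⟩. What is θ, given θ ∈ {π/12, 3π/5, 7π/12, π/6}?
π/12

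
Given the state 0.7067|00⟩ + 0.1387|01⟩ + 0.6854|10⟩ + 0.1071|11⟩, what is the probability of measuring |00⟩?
0.4994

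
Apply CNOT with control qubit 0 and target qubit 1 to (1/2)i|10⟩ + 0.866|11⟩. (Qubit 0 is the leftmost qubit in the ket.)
0.866|10⟩ + (1/2)i|11⟩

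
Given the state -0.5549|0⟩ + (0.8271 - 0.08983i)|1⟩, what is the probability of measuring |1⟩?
0.6922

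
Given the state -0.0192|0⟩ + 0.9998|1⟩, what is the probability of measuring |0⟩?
0.0003686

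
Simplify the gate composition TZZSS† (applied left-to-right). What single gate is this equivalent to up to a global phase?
T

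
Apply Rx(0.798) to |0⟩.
0.9214|0⟩ - 0.3885i|1⟩

Rx(0.798) = [[cos(θ/2), −i·sin(θ/2)], [−i·sin(θ/2), cos(θ/2)]]; θ = 0.798, cos(θ/2) ≈ 0.92145, sin(θ/2) ≈ 0.388497.
With a = amp(|0⟩) = 1 and b = amp(|1⟩) = 0:
new amp(|0⟩) = (0.92145)·a + (-0.388497i)·b = 0.9214
new amp(|1⟩) = (-0.388497i)·a + (0.92145)·b = -0.3885i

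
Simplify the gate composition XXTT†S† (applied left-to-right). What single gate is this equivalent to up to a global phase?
S†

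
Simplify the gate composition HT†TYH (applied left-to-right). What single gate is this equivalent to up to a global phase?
Y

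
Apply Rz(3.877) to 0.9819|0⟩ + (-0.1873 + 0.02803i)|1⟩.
(-0.353 - 0.9163i)|0⟩ + (0.04117 - 0.1849i)|1⟩

Rz(3.877) = [[e^(−iθ/2), 0], [0, e^(iθ/2)]] with e^(±iθ/2) = cos(θ/2) ± i·sin(θ/2); θ = 3.877, cos(θ/2) ≈ -0.359474, sin(θ/2) ≈ 0.933155.
With a = amp(|0⟩) = 0.9819 and b = amp(|1⟩) = (-0.1873 + 0.02803i):
new amp(|0⟩) = (-0.359474 - 0.933155i)·a = (-0.353 - 0.9163i)
new amp(|1⟩) = (-0.359474 + 0.933155i)·b = (0.04117 - 0.1849i)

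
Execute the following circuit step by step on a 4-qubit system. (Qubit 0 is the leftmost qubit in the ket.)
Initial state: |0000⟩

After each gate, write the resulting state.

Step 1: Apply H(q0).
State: 1/√2|0000⟩ + 1/√2|1000⟩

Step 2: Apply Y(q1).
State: (1/√2)i|0100⟩ + (1/√2)i|1100⟩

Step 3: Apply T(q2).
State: (1/√2)i|0100⟩ + (1/√2)i|1100⟩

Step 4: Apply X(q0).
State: (1/√2)i|0100⟩ + (1/√2)i|1100⟩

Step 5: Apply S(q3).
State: (1/√2)i|0100⟩ + (1/√2)i|1100⟩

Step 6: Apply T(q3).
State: (1/√2)i|0100⟩ + (1/√2)i|1100⟩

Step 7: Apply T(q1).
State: (-1/2 + (1/2)i)|0100⟩ + (-1/2 + (1/2)i)|1100⟩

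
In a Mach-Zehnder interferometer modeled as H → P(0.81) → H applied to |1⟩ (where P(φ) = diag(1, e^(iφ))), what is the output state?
(0.1553 - 0.3621i)|0⟩ + (0.8447 + 0.3621i)|1⟩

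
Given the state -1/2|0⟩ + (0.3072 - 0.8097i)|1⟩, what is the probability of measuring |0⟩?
1/4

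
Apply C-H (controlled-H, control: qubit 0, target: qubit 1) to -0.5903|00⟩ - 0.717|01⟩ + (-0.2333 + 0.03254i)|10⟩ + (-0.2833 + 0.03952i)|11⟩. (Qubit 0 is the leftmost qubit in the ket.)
-0.5903|00⟩ - 0.717|01⟩ + (-0.3653 + 0.05095i)|10⟩ + (0.03536 - 0.004936i)|11⟩

C-H leaves the control-|0⟩ kets |00⟩, |01⟩ unchanged and applies H to qubit 1 on the control-|1⟩ pair (|10⟩, |11⟩).
H = [[1/√2, 1/√2], [1/√2, -1/√2]].
With a = amp(|10⟩) = (-0.2333 + 0.03254i) and b = amp(|11⟩) = (-0.2833 + 0.03952i):
new amp(|10⟩) = (1/√2)·a + (1/√2)·b = (-0.3653 + 0.05095i)
new amp(|11⟩) = (1/√2)·a + (-1/√2)·b = (0.03536 - 0.004936i)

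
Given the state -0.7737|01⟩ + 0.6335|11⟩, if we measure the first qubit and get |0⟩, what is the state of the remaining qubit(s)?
-|1⟩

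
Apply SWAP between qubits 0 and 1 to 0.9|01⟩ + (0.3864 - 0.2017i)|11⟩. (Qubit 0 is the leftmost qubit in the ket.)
0.9|10⟩ + (0.3864 - 0.2017i)|11⟩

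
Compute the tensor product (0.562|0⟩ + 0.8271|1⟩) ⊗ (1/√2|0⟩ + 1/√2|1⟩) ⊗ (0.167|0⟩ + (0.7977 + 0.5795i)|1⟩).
0.06636|000⟩ + (0.317 + 0.2303i)|001⟩ + 0.06636|010⟩ + (0.317 + 0.2303i)|011⟩ + 0.09767|100⟩ + (0.4665 + 0.3389i)|101⟩ + 0.09767|110⟩ + (0.4665 + 0.3389i)|111⟩

amp(|b₁b₂…⟩) = product of the factor amplitudes for bits b₁, b₂, …; only kets whose every factor amplitude is nonzero survive.
|000⟩: (0.562)(1/√2)(0.167) = 0.06636
|001⟩: (0.562)(1/√2)(0.7977 + 0.5795i) = (0.317 + 0.2303i)
|010⟩: (0.562)(1/√2)(0.167) = 0.06636
|011⟩: (0.562)(1/√2)(0.7977 + 0.5795i) = (0.317 + 0.2303i)
|100⟩: (0.8271)(1/√2)(0.167) = 0.09767
|101⟩: (0.8271)(1/√2)(0.7977 + 0.5795i) = (0.4665 + 0.3389i)
|110⟩: (0.8271)(1/√2)(0.167) = 0.09767
|111⟩: (0.8271)(1/√2)(0.7977 + 0.5795i) = (0.4665 + 0.3389i)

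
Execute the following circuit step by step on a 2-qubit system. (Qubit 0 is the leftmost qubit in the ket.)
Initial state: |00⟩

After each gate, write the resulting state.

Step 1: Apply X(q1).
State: |01⟩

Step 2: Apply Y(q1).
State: -i|00⟩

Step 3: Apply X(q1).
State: -i|01⟩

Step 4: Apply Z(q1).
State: i|01⟩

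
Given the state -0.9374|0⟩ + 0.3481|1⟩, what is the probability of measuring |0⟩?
0.8787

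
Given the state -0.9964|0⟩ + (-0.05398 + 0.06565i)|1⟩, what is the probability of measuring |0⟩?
0.9928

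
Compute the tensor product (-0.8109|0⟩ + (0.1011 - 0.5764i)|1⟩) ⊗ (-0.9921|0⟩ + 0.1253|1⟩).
0.8045|00⟩ - 0.1016|01⟩ + (-0.1003 + 0.5718i)|10⟩ + (0.01267 - 0.07222i)|11⟩

amp(|b₁b₂…⟩) = product of the factor amplitudes for bits b₁, b₂, …; only kets whose every factor amplitude is nonzero survive.
|00⟩: (-0.8109)(-0.9921) = 0.8045
|01⟩: (-0.8109)(0.1253) = -0.1016
|10⟩: (0.1011 - 0.5764i)(-0.9921) = (-0.1003 + 0.5718i)
|11⟩: (0.1011 - 0.5764i)(0.1253) = (0.01267 - 0.07222i)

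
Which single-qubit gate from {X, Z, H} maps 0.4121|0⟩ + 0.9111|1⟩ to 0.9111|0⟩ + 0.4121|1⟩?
X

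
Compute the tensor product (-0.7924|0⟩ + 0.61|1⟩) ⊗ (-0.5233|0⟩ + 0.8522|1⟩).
0.4147|00⟩ - 0.6753|01⟩ - 0.3192|10⟩ + 0.5198|11⟩

amp(|b₁b₂…⟩) = product of the factor amplitudes for bits b₁, b₂, …; only kets whose every factor amplitude is nonzero survive.
|00⟩: (-0.7924)(-0.5233) = 0.4147
|01⟩: (-0.7924)(0.8522) = -0.6753
|10⟩: (0.61)(-0.5233) = -0.3192
|11⟩: (0.61)(0.8522) = 0.5198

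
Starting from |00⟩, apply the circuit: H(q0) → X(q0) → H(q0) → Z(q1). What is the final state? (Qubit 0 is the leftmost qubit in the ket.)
|00⟩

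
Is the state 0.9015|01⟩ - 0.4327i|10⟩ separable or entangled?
Entangled

Writing the state as a|00⟩ + b|01⟩ + c|10⟩ + d|11⟩, it is a product state iff ad − bc = 0.
Here (a, b, c, d) = (0, 0.9015, -0.4327i, 0): ad − bc = (0)(0) − (0.9015)(-0.4327i) = 0.3901i ≠ 0, so the state is entangled.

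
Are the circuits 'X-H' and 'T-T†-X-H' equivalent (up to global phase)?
Yes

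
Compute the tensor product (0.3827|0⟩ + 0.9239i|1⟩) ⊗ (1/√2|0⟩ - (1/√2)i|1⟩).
0.2706|00⟩ - 0.2706i|01⟩ + 0.6533i|10⟩ + 0.6533|11⟩

amp(|b₁b₂…⟩) = product of the factor amplitudes for bits b₁, b₂, …; only kets whose every factor amplitude is nonzero survive.
|00⟩: (0.3827)(1/√2) = 0.2706
|01⟩: (0.3827)(-(1/√2)i) = -0.2706i
|10⟩: (0.9239i)(1/√2) = 0.6533i
|11⟩: (0.9239i)(-(1/√2)i) = 0.6533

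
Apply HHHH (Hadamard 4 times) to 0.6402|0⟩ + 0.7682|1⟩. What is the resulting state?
0.6402|0⟩ + 0.7682|1⟩

H² = I, so an even number of Hadamards cancels: H^4 = I and the state is unchanged.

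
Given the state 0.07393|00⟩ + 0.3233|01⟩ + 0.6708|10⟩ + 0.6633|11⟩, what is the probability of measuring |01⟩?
0.1045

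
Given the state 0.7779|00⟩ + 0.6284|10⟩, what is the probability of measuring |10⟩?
0.3949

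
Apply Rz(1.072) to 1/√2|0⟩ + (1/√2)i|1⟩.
(0.6079 - 0.3611i)|0⟩ + (-0.3611 + 0.6079i)|1⟩

Rz(1.072) = [[e^(−iθ/2), 0], [0, e^(iθ/2)]] with e^(±iθ/2) = cos(θ/2) ± i·sin(θ/2); θ = 1.072, cos(θ/2) ≈ 0.859758, sin(θ/2) ≈ 0.510701.
With a = amp(|0⟩) = 1/√2 and b = amp(|1⟩) = (1/√2)i:
new amp(|0⟩) = (0.859758 - 0.510701i)·a = (0.6079 - 0.3611i)
new amp(|1⟩) = (0.859758 + 0.510701i)·b = (-0.3611 + 0.6079i)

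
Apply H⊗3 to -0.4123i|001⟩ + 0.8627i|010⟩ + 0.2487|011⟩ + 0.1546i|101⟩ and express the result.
(0.08793 + 0.2139i)|000⟩ + (-0.08793 + 0.3961i)|001⟩ + (-0.08793 - 0.3961i)|010⟩ + (0.08793 - 0.2139i)|011⟩ + (0.08793 + 0.1046i)|100⟩ + (-0.08793 + 0.5054i)|101⟩ + (-0.08793 - 0.5054i)|110⟩ + (0.08793 - 0.1046i)|111⟩

H⊗3 gives amp(|y⟩) = (1/2√2) Σ_x (−1)^(x·y) amp(|x⟩), where x·y is the number of positions in which both x and y have a 1.
|000⟩: (-0.4123i + 0.8627i + 0.2487 + 0.1546i)/(2√2) = (0.08793 + 0.2139i)
|001⟩: (0.4123i + 0.8627i - 0.2487 - 0.1546i)/(2√2) = (-0.08793 + 0.3961i)
|010⟩: (-0.4123i - 0.8627i - 0.2487 + 0.1546i)/(2√2) = (-0.08793 - 0.3961i)
|011⟩: (0.4123i - 0.8627i + 0.2487 - 0.1546i)/(2√2) = (0.08793 - 0.2139i)
|100⟩: (-0.4123i + 0.8627i + 0.2487 - 0.1546i)/(2√2) = (0.08793 + 0.1046i)
|101⟩: (0.4123i + 0.8627i - 0.2487 + 0.1546i)/(2√2) = (-0.08793 + 0.5054i)
|110⟩: (-0.4123i - 0.8627i - 0.2487 - 0.1546i)/(2√2) = (-0.08793 - 0.5054i)
|111⟩: (0.4123i - 0.8627i + 0.2487 + 0.1546i)/(2√2) = (0.08793 - 0.1046i)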